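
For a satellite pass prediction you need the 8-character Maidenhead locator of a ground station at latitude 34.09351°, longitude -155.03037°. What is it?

BM24lc62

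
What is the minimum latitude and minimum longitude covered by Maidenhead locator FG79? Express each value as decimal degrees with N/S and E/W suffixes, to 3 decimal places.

Field F=5, G=6: +5·20° lon, +6·10° lat → SW at lon -80°, lat -30°.
Square 7, 9: +7·2° lon, +9·1° lat → SW at lon -66°, lat -21°.
latitude 21.000° S, longitude 66.000° W.

21.000° S, 66.000° W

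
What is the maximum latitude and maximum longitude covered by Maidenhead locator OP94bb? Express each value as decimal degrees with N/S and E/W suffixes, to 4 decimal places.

64.0833° N, 118.1667° E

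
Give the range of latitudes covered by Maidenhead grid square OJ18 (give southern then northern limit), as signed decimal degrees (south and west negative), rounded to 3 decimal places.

8.000, 9.000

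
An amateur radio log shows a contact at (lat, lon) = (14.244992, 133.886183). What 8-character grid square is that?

PK64wf68

Shift to the Maidenhead origin (180°W, 90°S): lon 313.88618, lat 104.24499.
Field (20°×10°, letters A–R): 313.88618/20 → 15 → P, 104.24499/10 → 10 → K; chars PK.
Square (2°×1°, digits 0–9): 13.88618/2 → 6, 4.24499/1 → 4; chars 64.
Subsquare (5′×2.5′, letters a–x): 1.88618/0.0833333 → 22 → w, 0.24499/0.0416667 → 5 → f; chars wf.
Extended square (30″×15″, digits 0–9): 0.05285/0.00833333 → 6, 0.03666/0.00416667 → 8; chars 68.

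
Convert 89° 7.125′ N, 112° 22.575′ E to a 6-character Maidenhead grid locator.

Shift to the Maidenhead origin (180°W, 90°S): lon 292.3763, lat 179.1188.
Field (20°×10°, letters A–R): 292.3763/20 → 14 → O, 179.1188/10 → 17 → R; chars OR.
Square (2°×1°, digits 0–9): 12.3763/2 → 6, 9.1188/1 → 9; chars 69.
Subsquare (5′×2.5′, letters a–x): 0.3763/0.0833333 → 4 → e, 0.1188/0.0416667 → 2 → c; chars ec.

OR69ec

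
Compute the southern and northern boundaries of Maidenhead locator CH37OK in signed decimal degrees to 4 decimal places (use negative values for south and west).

Field C=2, H=7: +2·20° lon, +7·10° lat → SW at lon -140°, lat -20°.
Square 3, 7: +3·2° lon, +7·1° lat → SW at lon -134°, lat -13°.
Subsquare o=14, k=10: +14·0.0833333° lon, +10·0.0416667° lat → SW at lon -132.833°, lat -12.5833°.
Cell spans 0.0833333° lon × 0.0416667° lat.
south -12.5833, north -12.5417.

-12.5833, -12.5417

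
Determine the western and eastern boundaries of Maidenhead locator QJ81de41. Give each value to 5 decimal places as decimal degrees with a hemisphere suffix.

Field Q=16, J=9: +16·20° lon, +9·10° lat → SW at lon 140°, lat 0°.
Square 8, 1: +8·2° lon, +1·1° lat → SW at lon 156°, lat 1°.
Subsquare d=3, e=4: +3·0.0833333° lon, +4·0.0416667° lat → SW at lon 156.25°, lat 1.16667°.
Extended square 4, 1: +4·0.00833333° lon, +1·0.00416667° lat → SW at lon 156.283°, lat 1.17083°.
Cell spans 0.00833333° lon × 0.00416667° lat.
west 156.28333° E, east 156.29167° E.

156.28333° E, 156.29167° E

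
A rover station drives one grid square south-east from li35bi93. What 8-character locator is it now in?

LI35ci02

Longitude extended square 9; +1 → 10, wraps to 0, carry into subsquare.
Longitude subsquare b = 1; +1 → 2 = c.
Latitude extended square 3; −1 → 2.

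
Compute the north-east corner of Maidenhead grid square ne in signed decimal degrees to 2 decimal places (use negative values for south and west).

Field N=13, E=4: +13·20° lon, +4·10° lat → SW at lon 80°, lat -50°.
Cell spans 20° lon × 10° lat. NE corner is SW corner plus one full cell.
latitude -40.00, longitude 100.00.

-40.00, 100.00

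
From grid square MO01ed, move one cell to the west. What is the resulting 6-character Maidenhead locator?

Longitude subsquare e = 4; −1 → 3 = d.
The latitude characters are unchanged.

MO01dd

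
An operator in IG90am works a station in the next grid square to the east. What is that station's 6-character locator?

IG90bm

Longitude subsquare a = 0; +1 → 1 = b.
The latitude characters are unchanged.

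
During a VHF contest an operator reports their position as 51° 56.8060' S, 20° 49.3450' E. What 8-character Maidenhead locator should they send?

KD08jb82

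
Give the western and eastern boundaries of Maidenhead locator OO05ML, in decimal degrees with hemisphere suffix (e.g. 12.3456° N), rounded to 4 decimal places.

101.0000° E, 101.0833° E

Field O=14, O=14: +14·20° lon, +14·10° lat → SW at lon 100°, lat 50°.
Square 0, 5: +0·2° lon, +5·1° lat → SW at lon 100°, lat 55°.
Subsquare m=12, l=11: +12·0.0833333° lon, +11·0.0416667° lat → SW at lon 101°, lat 55.4583°.
Cell spans 0.0833333° lon × 0.0416667° lat.
west 101.0000° E, east 101.0833° E.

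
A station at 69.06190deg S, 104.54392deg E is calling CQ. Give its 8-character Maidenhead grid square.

Shift to the Maidenhead origin (180°W, 90°S): lon 284.54392, lat 20.93810.
Field (20°×10°, letters A–R): 284.54392/20 → 14 → O, 20.93810/10 → 2 → C; chars OC.
Square (2°×1°, digits 0–9): 4.54392/2 → 2, 0.93810/1 → 0; chars 20.
Subsquare (5′×2.5′, letters a–x): 0.54392/0.0833333 → 6 → g, 0.93810/0.0416667 → 22 → w; chars gw.
Extended square (30″×15″, digits 0–9): 0.04392/0.00833333 → 5, 0.02143/0.00416667 → 5; chars 55.

OC20gw55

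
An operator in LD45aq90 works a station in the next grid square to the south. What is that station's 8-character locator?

LD45ap99

Latitude extended square 0; −1 → -1, wraps to 9, carry into subsquare.
Latitude subsquare q = 16; −1 → 15 = p.
The longitude characters are unchanged.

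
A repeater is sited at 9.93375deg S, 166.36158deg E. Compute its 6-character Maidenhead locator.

Add 180° to longitude and 90° to latitude: 346.3616, 80.0662.
Field: 346.3616/20 → 17 → R, 80.0662/10 → 8 → I; chars RI.
Square: 6.3616/2 → 3, 0.0662/1 → 0; chars 30.
Subsquare: 0.3616/0.0833333 → 4 → e, 0.0662/0.0416667 → 1 → b; chars eb.

RI30eb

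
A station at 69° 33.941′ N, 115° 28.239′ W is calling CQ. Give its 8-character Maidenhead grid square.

Add 180° to longitude and 90° to latitude: 64.52935, 159.56568.
Field: 64.52935/20 → 3 → D, 159.56568/10 → 15 → P; chars DP.
Square: 4.52935/2 → 2, 9.56568/1 → 9; chars 29.
Subsquare: 0.52935/0.0833333 → 6 → g, 0.56568/0.0416667 → 13 → n; chars gn.
Extended square: 0.02935/0.00833333 → 3, 0.02402/0.00416667 → 5; chars 35.

DP29gn35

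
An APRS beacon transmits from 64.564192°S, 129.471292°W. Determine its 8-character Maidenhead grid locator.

CC55gk34

Offset from 180°W / 90°S: lon 50.52871°, lat 25.43581°.
Field (20°×10°, letters A–R): lon ⌊50.52871/20⌋ = 2 → C; lat ⌊25.43581/10⌋ = 2 → C.
Square (2°×1°, digits 0–9): lon ⌊10.52871/2⌋ = 5; lat ⌊5.43581/1⌋ = 5.
Subsquare (5′×2.5′, letters a–x): lon ⌊0.52871/0.0833333⌋ = 6 → g; lat ⌊0.43581/0.0416667⌋ = 10 → k.
Extended square (30″×15″, digits 0–9): lon ⌊0.02871/0.00833333⌋ = 3; lat ⌊0.01914/0.00416667⌋ = 4.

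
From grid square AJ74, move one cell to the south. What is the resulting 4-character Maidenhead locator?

AJ73

Latitude square 4; −1 → 3.
The longitude characters are unchanged.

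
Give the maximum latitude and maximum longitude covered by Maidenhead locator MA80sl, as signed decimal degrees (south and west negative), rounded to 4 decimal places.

-89.5000, 77.5833

Field M=12, A=0: +12·20° lon, +0·10° lat → SW at lon 60°, lat -90°.
Square 8, 0: +8·2° lon, +0·1° lat → SW at lon 76°, lat -90°.
Subsquare s=18, l=11: +18·0.0833333° lon, +11·0.0416667° lat → SW at lon 77.5°, lat -89.5417°.
Cell spans 0.0833333° lon × 0.0416667° lat. NE corner is SW corner plus one full cell.
latitude -89.5000, longitude 77.5833.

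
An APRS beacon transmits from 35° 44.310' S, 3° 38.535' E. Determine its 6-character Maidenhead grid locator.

Shift to the Maidenhead origin (180°W, 90°S): lon 183.6422, lat 54.2615.
Field (20°×10°, letters A–R): 183.6422/20 → 9 → J, 54.2615/10 → 5 → F; chars JF.
Square (2°×1°, digits 0–9): 3.6422/2 → 1, 4.2615/1 → 4; chars 14.
Subsquare (5′×2.5′, letters a–x): 1.6422/0.0833333 → 19 → t, 0.2615/0.0416667 → 6 → g; chars tg.

JF14tg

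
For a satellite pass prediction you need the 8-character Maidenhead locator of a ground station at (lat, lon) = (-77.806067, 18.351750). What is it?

Offset from 180°W / 90°S: lon 198.35175°, lat 12.19393°.
Field: 198.35175/20 → 9 → J, 12.19393/10 → 1 → B; chars JB.
Square: 18.35175/2 → 9, 2.19393/1 → 2; chars 92.
Subsquare: 0.35175/0.0833333 → 4 → e, 0.19393/0.0416667 → 4 → e; chars ee.
Extended square: 0.01842/0.00833333 → 2, 0.02727/0.00416667 → 6; chars 26.

JB92ee26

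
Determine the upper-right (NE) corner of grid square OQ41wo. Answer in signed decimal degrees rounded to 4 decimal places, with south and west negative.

Field O=14, Q=16: +14·20° lon, +16·10° lat → SW at lon 100°, lat 70°.
Square 4, 1: +4·2° lon, +1·1° lat → SW at lon 108°, lat 71°.
Subsquare w=22, o=14: +22·0.0833333° lon, +14·0.0416667° lat → SW at lon 109.833°, lat 71.5833°.
Cell spans 0.0833333° lon × 0.0416667° lat. NE corner is SW corner plus one full cell.
latitude 71.6250, longitude 109.9167.

71.6250, 109.9167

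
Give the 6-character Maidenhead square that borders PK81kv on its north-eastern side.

PK81lw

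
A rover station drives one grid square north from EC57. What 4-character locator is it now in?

EC58

Latitude square 7; +1 → 8.
The longitude characters are unchanged.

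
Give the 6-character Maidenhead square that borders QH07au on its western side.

Longitude subsquare a = 0; −1 → -1, wraps to 23 = x, carry into square.
Longitude square 0; −1 → -1, wraps to 9, carry into field.
Longitude field Q = 16; −1 → 15 = P.
The latitude characters are unchanged.

PH97xu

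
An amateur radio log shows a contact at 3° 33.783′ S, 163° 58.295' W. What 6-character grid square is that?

Shift to the Maidenhead origin (180°W, 90°S): lon 16.0284, lat 86.4369.
Field: lon ⌊16.0284/20⌋ = 0 → A; lat ⌊86.4369/10⌋ = 8 → I.
Square: lon ⌊16.0284/2⌋ = 8; lat ⌊6.4369/1⌋ = 6.
Subsquare: lon ⌊0.0284/0.0833333⌋ = 0 → a; lat ⌊0.4369/0.0416667⌋ = 10 → k.

AI86ak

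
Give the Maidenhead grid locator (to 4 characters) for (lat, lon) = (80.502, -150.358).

Shift to the Maidenhead origin (180°W, 90°S): lon 29.64, lat 170.50.
Field: lon ⌊29.64/20⌋ = 1 → B; lat ⌊170.50/10⌋ = 17 → R.
Square: lon ⌊9.64/2⌋ = 4; lat ⌊0.50/1⌋ = 0.

BR40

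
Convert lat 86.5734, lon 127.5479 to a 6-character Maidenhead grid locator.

PR36sn

Add 180° to longitude and 90° to latitude: 307.5479, 176.5734.
Field (20°×10°, letters A–R): 307.5479/20 → 15 → P, 176.5734/10 → 17 → R; chars PR.
Square (2°×1°, digits 0–9): 7.5479/2 → 3, 6.5734/1 → 6; chars 36.
Subsquare (5′×2.5′, letters a–x): 1.5479/0.0833333 → 18 → s, 0.5734/0.0416667 → 13 → n; chars sn.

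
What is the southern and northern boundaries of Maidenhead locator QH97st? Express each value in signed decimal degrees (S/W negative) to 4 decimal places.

Field Q=16, H=7: +16·20° lon, +7·10° lat → SW at lon 140°, lat -20°.
Square 9, 7: +9·2° lon, +7·1° lat → SW at lon 158°, lat -13°.
Subsquare s=18, t=19: +18·0.0833333° lon, +19·0.0416667° lat → SW at lon 159.5°, lat -12.2083°.
Cell spans 0.0833333° lon × 0.0416667° lat.
south -12.2083, north -12.1667.

-12.2083, -12.1667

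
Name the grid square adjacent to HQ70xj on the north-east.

HQ80ak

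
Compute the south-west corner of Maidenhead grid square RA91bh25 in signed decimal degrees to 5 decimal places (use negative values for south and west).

-88.68750, 178.10000

Field R=17, A=0: +17·20° lon, +0·10° lat → SW at lon 160°, lat -90°.
Square 9, 1: +9·2° lon, +1·1° lat → SW at lon 178°, lat -89°.
Subsquare b=1, h=7: +1·0.0833333° lon, +7·0.0416667° lat → SW at lon 178.083°, lat -88.7083°.
Extended square 2, 5: +2·0.00833333° lon, +5·0.00416667° lat → SW at lon 178.1°, lat -88.6875°.
latitude -88.68750, longitude 178.10000.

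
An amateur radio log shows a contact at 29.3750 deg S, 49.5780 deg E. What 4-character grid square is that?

LG40

Shift to the Maidenhead origin (180°W, 90°S): lon 229.58, lat 60.62.
Field: 229.58/20 → 11 → L, 60.62/10 → 6 → G; chars LG.
Square: 9.58/2 → 4, 0.62/1 → 0; chars 40.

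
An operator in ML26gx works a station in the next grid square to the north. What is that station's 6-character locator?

ML27ga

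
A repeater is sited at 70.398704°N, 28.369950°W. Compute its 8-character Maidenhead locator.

Add 180° to longitude and 90° to latitude: 151.63005, 160.39870.
Field: lon ⌊151.63005/20⌋ = 7 → H; lat ⌊160.39870/10⌋ = 16 → Q.
Square: lon ⌊11.63005/2⌋ = 5; lat ⌊0.39870/1⌋ = 0.
Subsquare: lon ⌊1.63005/0.0833333⌋ = 19 → t; lat ⌊0.39870/0.0416667⌋ = 9 → j.
Extended square: lon ⌊0.04672/0.00833333⌋ = 5; lat ⌊0.02370/0.00416667⌋ = 5.

HQ50tj55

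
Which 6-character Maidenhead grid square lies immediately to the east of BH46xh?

BH56ah

Longitude subsquare x = 23; +1 → 24, wraps to 0 = a, carry into square.
Longitude square 4; +1 → 5.
The latitude characters are unchanged.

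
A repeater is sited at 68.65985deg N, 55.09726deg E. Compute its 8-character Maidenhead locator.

LP78np18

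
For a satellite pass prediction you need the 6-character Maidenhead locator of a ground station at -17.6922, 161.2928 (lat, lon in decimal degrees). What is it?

RH02ph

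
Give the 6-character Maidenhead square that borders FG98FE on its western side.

FG98ee

Longitude subsquare f = 5; −1 → 4 = e.
The latitude characters are unchanged.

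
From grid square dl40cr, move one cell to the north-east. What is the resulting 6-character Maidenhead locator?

DL40ds

Longitude subsquare c = 2; +1 → 3 = d.
Latitude subsquare r = 17; +1 → 18 = s.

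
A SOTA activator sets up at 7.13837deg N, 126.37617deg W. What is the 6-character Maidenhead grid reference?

Shift to the Maidenhead origin (180°W, 90°S): lon 53.6238, lat 97.1384.
Field: lon ⌊53.6238/20⌋ = 2 → C; lat ⌊97.1384/10⌋ = 9 → J.
Square: lon ⌊13.6238/2⌋ = 6; lat ⌊7.1384/1⌋ = 7.
Subsquare: lon ⌊1.6238/0.0833333⌋ = 19 → t; lat ⌊0.1384/0.0416667⌋ = 3 → d.

CJ67td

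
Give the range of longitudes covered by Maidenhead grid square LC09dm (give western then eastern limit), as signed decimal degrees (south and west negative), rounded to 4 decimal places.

Field L=11, C=2: +11·20° lon, +2·10° lat → SW at lon 40°, lat -70°.
Square 0, 9: +0·2° lon, +9·1° lat → SW at lon 40°, lat -61°.
Subsquare d=3, m=12: +3·0.0833333° lon, +12·0.0416667° lat → SW at lon 40.25°, lat -60.5°.
Cell spans 0.0833333° lon × 0.0416667° lat.
west 40.2500, east 40.3333.

40.2500, 40.3333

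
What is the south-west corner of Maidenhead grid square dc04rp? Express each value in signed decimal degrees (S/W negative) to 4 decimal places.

-65.3750, -118.5833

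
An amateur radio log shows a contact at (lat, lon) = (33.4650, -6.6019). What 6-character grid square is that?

IM63ql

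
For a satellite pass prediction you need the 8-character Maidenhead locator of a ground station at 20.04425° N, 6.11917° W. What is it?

Add 180° to longitude and 90° to latitude: 173.88083, 110.04425.
Field: 173.88083/20 → 8 → I, 110.04425/10 → 11 → L; chars IL.
Square: 13.88083/2 → 6, 0.04425/1 → 0; chars 60.
Subsquare: 1.88083/0.0833333 → 22 → w, 0.04425/0.0416667 → 1 → b; chars wb.
Extended square: 0.04750/0.00833333 → 5, 0.00258/0.00416667 → 0; chars 50.

IL60wb50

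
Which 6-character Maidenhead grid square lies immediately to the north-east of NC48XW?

Longitude subsquare x = 23; +1 → 24, wraps to 0 = a, carry into square.
Longitude square 4; +1 → 5.
Latitude subsquare w = 22; +1 → 23 = x.

NC58ax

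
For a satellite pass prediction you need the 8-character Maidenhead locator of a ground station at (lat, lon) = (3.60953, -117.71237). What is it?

Add 180° to longitude and 90° to latitude: 62.28763, 93.60953.
Field (20°×10°, letters A–R): 62.28763/20 → 3 → D, 93.60953/10 → 9 → J; chars DJ.
Square (2°×1°, digits 0–9): 2.28763/2 → 1, 3.60953/1 → 3; chars 13.
Subsquare (5′×2.5′, letters a–x): 0.28763/0.0833333 → 3 → d, 0.60953/0.0416667 → 14 → o; chars do.
Extended square (30″×15″, digits 0–9): 0.03763/0.00833333 → 4, 0.02620/0.00416667 → 6; chars 46.

DJ13do46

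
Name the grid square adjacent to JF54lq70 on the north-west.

JF54lq61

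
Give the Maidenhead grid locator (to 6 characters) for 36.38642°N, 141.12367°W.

BM96kj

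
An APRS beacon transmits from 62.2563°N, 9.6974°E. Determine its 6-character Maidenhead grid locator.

JP42ug

Shift to the Maidenhead origin (180°W, 90°S): lon 189.6974, lat 152.2563.
Field: 189.6974/20 → 9 → J, 152.2563/10 → 15 → P; chars JP.
Square: 9.6974/2 → 4, 2.2563/1 → 2; chars 42.
Subsquare: 1.6974/0.0833333 → 20 → u, 0.2563/0.0416667 → 6 → g; chars ug.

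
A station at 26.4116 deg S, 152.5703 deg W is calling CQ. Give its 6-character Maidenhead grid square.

BG33ro

Add 180° to longitude and 90° to latitude: 27.4297, 63.5884.
Field (20°×10°, letters A–R): 27.4297/20 → 1 → B, 63.5884/10 → 6 → G; chars BG.
Square (2°×1°, digits 0–9): 7.4297/2 → 3, 3.5884/1 → 3; chars 33.
Subsquare (5′×2.5′, letters a–x): 1.4297/0.0833333 → 17 → r, 0.5884/0.0416667 → 14 → o; chars ro.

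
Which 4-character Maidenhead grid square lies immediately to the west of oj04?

NJ94

Longitude square 0; −1 → -1, wraps to 9, carry into field.
Longitude field O = 14; −1 → 13 = N.
The latitude characters are unchanged.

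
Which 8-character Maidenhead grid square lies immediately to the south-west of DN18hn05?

Longitude extended square 0; −1 → -1, wraps to 9, carry into subsquare.
Longitude subsquare h = 7; −1 → 6 = g.
Latitude extended square 5; −1 → 4.

DN18gn94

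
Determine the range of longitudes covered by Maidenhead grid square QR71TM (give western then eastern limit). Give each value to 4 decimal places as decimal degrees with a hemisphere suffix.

Field Q=16, R=17: +16·20° lon, +17·10° lat → SW at lon 140°, lat 80°.
Square 7, 1: +7·2° lon, +1·1° lat → SW at lon 154°, lat 81°.
Subsquare t=19, m=12: +19·0.0833333° lon, +12·0.0416667° lat → SW at lon 155.583°, lat 81.5°.
Cell spans 0.0833333° lon × 0.0416667° lat.
west 155.5833° E, east 155.6667° E.

155.5833° E, 155.6667° E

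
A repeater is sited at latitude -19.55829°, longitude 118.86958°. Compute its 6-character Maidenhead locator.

Offset from 180°W / 90°S: lon 298.8696°, lat 70.4417°.
Field: lon ⌊298.8696/20⌋ = 14 → O; lat ⌊70.4417/10⌋ = 7 → H.
Square: lon ⌊18.8696/2⌋ = 9; lat ⌊0.4417/1⌋ = 0.
Subsquare: lon ⌊0.8696/0.0833333⌋ = 10 → k; lat ⌊0.4417/0.0416667⌋ = 10 → k.

OH90kk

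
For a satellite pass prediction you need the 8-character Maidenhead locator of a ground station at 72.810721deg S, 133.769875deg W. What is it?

Shift to the Maidenhead origin (180°W, 90°S): lon 46.23012, lat 17.18928.
Field: 46.23012/20 → 2 → C, 17.18928/10 → 1 → B; chars CB.
Square: 6.23012/2 → 3, 7.18928/1 → 7; chars 37.
Subsquare: 0.23012/0.0833333 → 2 → c, 0.18928/0.0416667 → 4 → e; chars ce.
Extended square: 0.06346/0.00833333 → 7, 0.02261/0.00416667 → 5; chars 75.

CB37ce75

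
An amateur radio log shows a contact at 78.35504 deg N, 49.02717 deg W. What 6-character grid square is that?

Shift to the Maidenhead origin (180°W, 90°S): lon 130.9728, lat 168.3550.
Field (20°×10°, letters A–R): lon ⌊130.9728/20⌋ = 6 → G; lat ⌊168.3550/10⌋ = 16 → Q.
Square (2°×1°, digits 0–9): lon ⌊10.9728/2⌋ = 5; lat ⌊8.3550/1⌋ = 8.
Subsquare (5′×2.5′, letters a–x): lon ⌊0.9728/0.0833333⌋ = 11 → l; lat ⌊0.3550/0.0416667⌋ = 8 → i.

GQ58li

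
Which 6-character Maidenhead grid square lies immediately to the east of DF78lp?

Longitude subsquare l = 11; +1 → 12 = m.
The latitude characters are unchanged.

DF78mp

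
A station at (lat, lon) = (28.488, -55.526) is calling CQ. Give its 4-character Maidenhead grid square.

GL28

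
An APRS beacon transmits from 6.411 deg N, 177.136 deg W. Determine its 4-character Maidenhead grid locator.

Add 180° to longitude and 90° to latitude: 2.86, 96.41.
Field (20°×10°, letters A–R): 2.86/20 → 0 → A, 96.41/10 → 9 → J; chars AJ.
Square (2°×1°, digits 0–9): 2.86/2 → 1, 6.41/1 → 6; chars 16.

AJ16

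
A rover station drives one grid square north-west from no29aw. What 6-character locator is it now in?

NO19xx

Longitude subsquare a = 0; −1 → -1, wraps to 23 = x, carry into square.
Longitude square 2; −1 → 1.
Latitude subsquare w = 22; +1 → 23 = x.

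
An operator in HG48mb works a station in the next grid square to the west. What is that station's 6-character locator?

Longitude subsquare m = 12; −1 → 11 = l.
The latitude characters are unchanged.

HG48lb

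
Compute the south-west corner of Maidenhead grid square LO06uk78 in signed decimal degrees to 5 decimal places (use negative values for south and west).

56.45000, 41.72500

Field L=11, O=14: +11·20° lon, +14·10° lat → SW at lon 40°, lat 50°.
Square 0, 6: +0·2° lon, +6·1° lat → SW at lon 40°, lat 56°.
Subsquare u=20, k=10: +20·0.0833333° lon, +10·0.0416667° lat → SW at lon 41.6667°, lat 56.4167°.
Extended square 7, 8: +7·0.00833333° lon, +8·0.00416667° lat → SW at lon 41.725°, lat 56.45°.
latitude 56.45000, longitude 41.72500.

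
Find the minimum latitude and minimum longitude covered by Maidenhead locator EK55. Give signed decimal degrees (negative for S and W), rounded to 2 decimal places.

15.00, -90.00

Field E=4, K=10: +4·20° lon, +10·10° lat → SW at lon -100°, lat 10°.
Square 5, 5: +5·2° lon, +5·1° lat → SW at lon -90°, lat 15°.
latitude 15.00, longitude -90.00.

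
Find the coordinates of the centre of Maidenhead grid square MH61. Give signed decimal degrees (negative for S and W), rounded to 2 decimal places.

Field M=12, H=7: +12·20° lon, +7·10° lat → SW at lon 60°, lat -20°.
Square 6, 1: +6·2° lon, +1·1° lat → SW at lon 72°, lat -19°.
Cell spans 2° lon × 1° lat. Centre is SW corner plus half of each.
latitude -18.50, longitude 73.00.

-18.50, 73.00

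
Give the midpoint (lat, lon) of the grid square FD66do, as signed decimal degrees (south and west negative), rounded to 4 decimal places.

-53.3958, -67.7083

Field F=5, D=3: +5·20° lon, +3·10° lat → SW at lon -80°, lat -60°.
Square 6, 6: +6·2° lon, +6·1° lat → SW at lon -68°, lat -54°.
Subsquare d=3, o=14: +3·0.0833333° lon, +14·0.0416667° lat → SW at lon -67.75°, lat -53.4167°.
Cell spans 0.0833333° lon × 0.0416667° lat. Centre is SW corner plus half of each.
latitude -53.3958, longitude -67.7083.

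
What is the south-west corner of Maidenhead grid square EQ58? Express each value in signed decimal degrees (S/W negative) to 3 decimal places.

78.000, -90.000

Field E=4, Q=16: +4·20° lon, +16·10° lat → SW at lon -100°, lat 70°.
Square 5, 8: +5·2° lon, +8·1° lat → SW at lon -90°, lat 78°.
latitude 78.000, longitude -90.000.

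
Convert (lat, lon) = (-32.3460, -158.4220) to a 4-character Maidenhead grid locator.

Offset from 180°W / 90°S: lon 21.58°, lat 57.65°.
Field: lon ⌊21.58/20⌋ = 1 → B; lat ⌊57.65/10⌋ = 5 → F.
Square: lon ⌊1.58/2⌋ = 0; lat ⌊7.65/1⌋ = 7.

BF07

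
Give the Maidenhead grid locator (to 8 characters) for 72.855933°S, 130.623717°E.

PB57hd44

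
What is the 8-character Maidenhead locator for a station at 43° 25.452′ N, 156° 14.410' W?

BN13vk11

Shift to the Maidenhead origin (180°W, 90°S): lon 23.75983, lat 133.42420.
Field (20°×10°, letters A–R): lon ⌊23.75983/20⌋ = 1 → B; lat ⌊133.42420/10⌋ = 13 → N.
Square (2°×1°, digits 0–9): lon ⌊3.75983/2⌋ = 1; lat ⌊3.42420/1⌋ = 3.
Subsquare (5′×2.5′, letters a–x): lon ⌊1.75983/0.0833333⌋ = 21 → v; lat ⌊0.42420/0.0416667⌋ = 10 → k.
Extended square (30″×15″, digits 0–9): lon ⌊0.00983/0.00833333⌋ = 1; lat ⌊0.00753/0.00416667⌋ = 1.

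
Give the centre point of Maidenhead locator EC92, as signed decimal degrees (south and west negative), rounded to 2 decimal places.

Field E=4, C=2: +4·20° lon, +2·10° lat → SW at lon -100°, lat -70°.
Square 9, 2: +9·2° lon, +2·1° lat → SW at lon -82°, lat -68°.
Cell spans 2° lon × 1° lat. Centre is SW corner plus half of each.
latitude -67.50, longitude -81.00.

-67.50, -81.00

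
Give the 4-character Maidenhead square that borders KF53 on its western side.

KF43

Longitude square 5; −1 → 4.
The latitude characters are unchanged.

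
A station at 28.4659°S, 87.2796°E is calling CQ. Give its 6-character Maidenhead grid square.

NG31pm

Offset from 180°W / 90°S: lon 267.2796°, lat 61.5341°.
Field (20°×10°, letters A–R): 267.2796/20 → 13 → N, 61.5341/10 → 6 → G; chars NG.
Square (2°×1°, digits 0–9): 7.2796/2 → 3, 1.5341/1 → 1; chars 31.
Subsquare (5′×2.5′, letters a–x): 1.2796/0.0833333 → 15 → p, 0.5341/0.0416667 → 12 → m; chars pm.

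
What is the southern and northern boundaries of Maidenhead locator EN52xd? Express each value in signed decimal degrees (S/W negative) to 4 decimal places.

Field E=4, N=13: +4·20° lon, +13·10° lat → SW at lon -100°, lat 40°.
Square 5, 2: +5·2° lon, +2·1° lat → SW at lon -90°, lat 42°.
Subsquare x=23, d=3: +23·0.0833333° lon, +3·0.0416667° lat → SW at lon -88.0833°, lat 42.125°.
Cell spans 0.0833333° lon × 0.0416667° lat.
south 42.1250, north 42.1667.

42.1250, 42.1667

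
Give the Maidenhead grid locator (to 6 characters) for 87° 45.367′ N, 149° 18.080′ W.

BR57is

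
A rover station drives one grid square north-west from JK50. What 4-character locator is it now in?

Longitude square 5; −1 → 4.
Latitude square 0; +1 → 1.

JK41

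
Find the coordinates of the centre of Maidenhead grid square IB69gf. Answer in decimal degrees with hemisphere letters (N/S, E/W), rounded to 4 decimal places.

70.7708° S, 7.4583° W

Field I=8, B=1: +8·20° lon, +1·10° lat → SW at lon -20°, lat -80°.
Square 6, 9: +6·2° lon, +9·1° lat → SW at lon -8°, lat -71°.
Subsquare g=6, f=5: +6·0.0833333° lon, +5·0.0416667° lat → SW at lon -7.5°, lat -70.7917°.
Cell spans 0.0833333° lon × 0.0416667° lat. Centre is SW corner plus half of each.
latitude 70.7708° S, longitude 7.4583° W.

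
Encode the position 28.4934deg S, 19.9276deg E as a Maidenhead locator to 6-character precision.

JG91xm

Shift to the Maidenhead origin (180°W, 90°S): lon 199.9276, lat 61.5066.
Field: lon ⌊199.9276/20⌋ = 9 → J; lat ⌊61.5066/10⌋ = 6 → G.
Square: lon ⌊19.9276/2⌋ = 9; lat ⌊1.5066/1⌋ = 1.
Subsquare: lon ⌊1.9276/0.0833333⌋ = 23 → x; lat ⌊0.5066/0.0416667⌋ = 12 → m.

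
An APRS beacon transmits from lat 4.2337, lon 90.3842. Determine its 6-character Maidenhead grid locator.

Offset from 180°W / 90°S: lon 270.3842°, lat 94.2337°.
Field: lon ⌊270.3842/20⌋ = 13 → N; lat ⌊94.2337/10⌋ = 9 → J.
Square: lon ⌊10.3842/2⌋ = 5; lat ⌊4.2337/1⌋ = 4.
Subsquare: lon ⌊0.3842/0.0833333⌋ = 4 → e; lat ⌊0.2337/0.0416667⌋ = 5 → f.

NJ54ef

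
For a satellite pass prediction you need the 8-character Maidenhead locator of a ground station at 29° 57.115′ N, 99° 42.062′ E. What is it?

NL99uw48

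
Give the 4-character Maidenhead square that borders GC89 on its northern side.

GD80

Latitude square 9; +1 → 10, wraps to 0, carry into field.
Latitude field C = 2; +1 → 3 = D.
The longitude characters are unchanged.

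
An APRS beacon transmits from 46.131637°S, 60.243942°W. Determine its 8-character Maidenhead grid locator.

FE93vu08

Add 180° to longitude and 90° to latitude: 119.75606, 43.86836.
Field: 119.75606/20 → 5 → F, 43.86836/10 → 4 → E; chars FE.
Square: 19.75606/2 → 9, 3.86836/1 → 3; chars 93.
Subsquare: 1.75606/0.0833333 → 21 → v, 0.86836/0.0416667 → 20 → u; chars vu.
Extended square: 0.00606/0.00833333 → 0, 0.03503/0.00416667 → 8; chars 08.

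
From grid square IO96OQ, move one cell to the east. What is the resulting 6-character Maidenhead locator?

Longitude subsquare o = 14; +1 → 15 = p.
The latitude characters are unchanged.

IO96pq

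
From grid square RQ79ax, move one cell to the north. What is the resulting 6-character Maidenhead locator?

Latitude subsquare x = 23; +1 → 24, wraps to 0 = a, carry into square.
Latitude square 9; +1 → 10, wraps to 0, carry into field.
Latitude field Q = 16; +1 → 17 = R.
The longitude characters are unchanged.

RR70aa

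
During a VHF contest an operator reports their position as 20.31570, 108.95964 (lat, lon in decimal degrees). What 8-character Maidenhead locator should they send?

Add 180° to longitude and 90° to latitude: 288.95964, 110.31570.
Field: 288.95964/20 → 14 → O, 110.31570/10 → 11 → L; chars OL.
Square: 8.95964/2 → 4, 0.31570/1 → 0; chars 40.
Subsquare: 0.95964/0.0833333 → 11 → l, 0.31570/0.0416667 → 7 → h; chars lh.
Extended square: 0.04297/0.00833333 → 5, 0.02403/0.00416667 → 5; chars 55.

OL40lh55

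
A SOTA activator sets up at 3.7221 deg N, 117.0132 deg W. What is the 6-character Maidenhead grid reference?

Add 180° to longitude and 90° to latitude: 62.9868, 93.7221.
Field: lon ⌊62.9868/20⌋ = 3 → D; lat ⌊93.7221/10⌋ = 9 → J.
Square: lon ⌊2.9868/2⌋ = 1; lat ⌊3.7221/1⌋ = 3.
Subsquare: lon ⌊0.9868/0.0833333⌋ = 11 → l; lat ⌊0.7221/0.0416667⌋ = 17 → r.

DJ13lr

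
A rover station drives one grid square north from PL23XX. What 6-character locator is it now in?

Latitude subsquare x = 23; +1 → 24, wraps to 0 = a, carry into square.
Latitude square 3; +1 → 4.
The longitude characters are unchanged.

PL24xa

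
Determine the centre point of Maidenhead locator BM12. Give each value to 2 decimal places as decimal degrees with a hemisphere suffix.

32.50° N, 157.00° W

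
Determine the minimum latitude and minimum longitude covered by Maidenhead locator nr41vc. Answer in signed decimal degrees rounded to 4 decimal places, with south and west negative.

81.0833, 89.7500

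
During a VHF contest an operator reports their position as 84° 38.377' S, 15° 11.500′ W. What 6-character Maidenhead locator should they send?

IA25ji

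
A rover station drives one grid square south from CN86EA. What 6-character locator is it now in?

CN85ex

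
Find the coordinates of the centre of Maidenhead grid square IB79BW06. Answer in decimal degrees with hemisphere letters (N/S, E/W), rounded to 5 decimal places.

Field I=8, B=1: +8·20° lon, +1·10° lat → SW at lon -20°, lat -80°.
Square 7, 9: +7·2° lon, +9·1° lat → SW at lon -6°, lat -71°.
Subsquare b=1, w=22: +1·0.0833333° lon, +22·0.0416667° lat → SW at lon -5.91667°, lat -70.0833°.
Extended square 0, 6: +0·0.00833333° lon, +6·0.00416667° lat → SW at lon -5.91667°, lat -70.0583°.
Cell spans 0.00833333° lon × 0.00416667° lat. Centre is SW corner plus half of each.
latitude 70.05625° S, longitude 5.91250° W.

70.05625° S, 5.91250° W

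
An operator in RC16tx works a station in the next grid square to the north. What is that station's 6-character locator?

RC17ta

Latitude subsquare x = 23; +1 → 24, wraps to 0 = a, carry into square.
Latitude square 6; +1 → 7.
The longitude characters are unchanged.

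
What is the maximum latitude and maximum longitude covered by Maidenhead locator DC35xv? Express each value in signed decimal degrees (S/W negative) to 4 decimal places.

Field D=3, C=2: +3·20° lon, +2·10° lat → SW at lon -120°, lat -70°.
Square 3, 5: +3·2° lon, +5·1° lat → SW at lon -114°, lat -65°.
Subsquare x=23, v=21: +23·0.0833333° lon, +21·0.0416667° lat → SW at lon -112.083°, lat -64.125°.
Cell spans 0.0833333° lon × 0.0416667° lat. NE corner is SW corner plus one full cell.
latitude -64.0833, longitude -112.0000.

-64.0833, -112.0000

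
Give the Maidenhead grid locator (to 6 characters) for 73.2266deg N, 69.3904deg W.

Shift to the Maidenhead origin (180°W, 90°S): lon 110.6096, lat 163.2266.
Field: lon ⌊110.6096/20⌋ = 5 → F; lat ⌊163.2266/10⌋ = 16 → Q.
Square: lon ⌊10.6096/2⌋ = 5; lat ⌊3.2266/1⌋ = 3.
Subsquare: lon ⌊0.6096/0.0833333⌋ = 7 → h; lat ⌊0.2266/0.0416667⌋ = 5 → f.

FQ53hf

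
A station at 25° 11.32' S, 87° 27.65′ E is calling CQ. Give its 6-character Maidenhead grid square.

Add 180° to longitude and 90° to latitude: 267.4608, 64.8113.
Field: lon ⌊267.4608/20⌋ = 13 → N; lat ⌊64.8113/10⌋ = 6 → G.
Square: lon ⌊7.4608/2⌋ = 3; lat ⌊4.8113/1⌋ = 4.
Subsquare: lon ⌊1.4608/0.0833333⌋ = 17 → r; lat ⌊0.8113/0.0416667⌋ = 19 → t.

NG34rt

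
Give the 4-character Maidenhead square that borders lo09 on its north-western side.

KP90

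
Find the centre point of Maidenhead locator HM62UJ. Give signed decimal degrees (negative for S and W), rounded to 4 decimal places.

Field H=7, M=12: +7·20° lon, +12·10° lat → SW at lon -40°, lat 30°.
Square 6, 2: +6·2° lon, +2·1° lat → SW at lon -28°, lat 32°.
Subsquare u=20, j=9: +20·0.0833333° lon, +9·0.0416667° lat → SW at lon -26.3333°, lat 32.375°.
Cell spans 0.0833333° lon × 0.0416667° lat. Centre is SW corner plus half of each.
latitude 32.3958, longitude -26.2917.

32.3958, -26.2917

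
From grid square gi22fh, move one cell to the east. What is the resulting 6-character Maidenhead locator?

GI22gh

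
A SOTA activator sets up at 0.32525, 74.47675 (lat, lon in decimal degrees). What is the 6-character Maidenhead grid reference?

MJ70fh

Add 180° to longitude and 90° to latitude: 254.4767, 90.3252.
Field: 254.4767/20 → 12 → M, 90.3252/10 → 9 → J; chars MJ.
Square: 14.4767/2 → 7, 0.3252/1 → 0; chars 70.
Subsquare: 0.4767/0.0833333 → 5 → f, 0.3252/0.0416667 → 7 → h; chars fh.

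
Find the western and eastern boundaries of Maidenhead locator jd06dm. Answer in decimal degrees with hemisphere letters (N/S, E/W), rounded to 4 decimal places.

0.2500° E, 0.3333° E

Field J=9, D=3: +9·20° lon, +3·10° lat → SW at lon 0°, lat -60°.
Square 0, 6: +0·2° lon, +6·1° lat → SW at lon 0°, lat -54°.
Subsquare d=3, m=12: +3·0.0833333° lon, +12·0.0416667° lat → SW at lon 0.25°, lat -53.5°.
Cell spans 0.0833333° lon × 0.0416667° lat.
west 0.2500° E, east 0.3333° E.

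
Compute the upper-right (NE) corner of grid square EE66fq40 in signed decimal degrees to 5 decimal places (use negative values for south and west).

-43.32917, -87.54167

Field E=4, E=4: +4·20° lon, +4·10° lat → SW at lon -100°, lat -50°.
Square 6, 6: +6·2° lon, +6·1° lat → SW at lon -88°, lat -44°.
Subsquare f=5, q=16: +5·0.0833333° lon, +16·0.0416667° lat → SW at lon -87.5833°, lat -43.3333°.
Extended square 4, 0: +4·0.00833333° lon, +0·0.00416667° lat → SW at lon -87.55°, lat -43.3333°.
Cell spans 0.00833333° lon × 0.00416667° lat. NE corner is SW corner plus one full cell.
latitude -43.32917, longitude -87.54167.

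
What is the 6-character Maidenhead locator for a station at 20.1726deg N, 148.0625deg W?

BL50xe

Offset from 180°W / 90°S: lon 31.9375°, lat 110.1726°.
Field (20°×10°, letters A–R): 31.9375/20 → 1 → B, 110.1726/10 → 11 → L; chars BL.
Square (2°×1°, digits 0–9): 11.9375/2 → 5, 0.1726/1 → 0; chars 50.
Subsquare (5′×2.5′, letters a–x): 1.9375/0.0833333 → 23 → x, 0.1726/0.0416667 → 4 → e; chars xe.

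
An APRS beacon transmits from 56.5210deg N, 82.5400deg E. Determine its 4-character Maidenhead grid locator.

Offset from 180°W / 90°S: lon 262.54°, lat 146.52°.
Field: 262.54/20 → 13 → N, 146.52/10 → 14 → O; chars NO.
Square: 2.54/2 → 1, 6.52/1 → 6; chars 16.

NO16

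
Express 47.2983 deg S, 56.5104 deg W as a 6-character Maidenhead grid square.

GE12rq

Shift to the Maidenhead origin (180°W, 90°S): lon 123.4896, lat 42.7017.
Field (20°×10°, letters A–R): lon ⌊123.4896/20⌋ = 6 → G; lat ⌊42.7017/10⌋ = 4 → E.
Square (2°×1°, digits 0–9): lon ⌊3.4896/2⌋ = 1; lat ⌊2.7017/1⌋ = 2.
Subsquare (5′×2.5′, letters a–x): lon ⌊1.4896/0.0833333⌋ = 17 → r; lat ⌊0.7017/0.0416667⌋ = 16 → q.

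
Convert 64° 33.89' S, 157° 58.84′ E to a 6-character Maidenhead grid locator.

Add 180° to longitude and 90° to latitude: 337.9807, 25.4352.
Field: 337.9807/20 → 16 → Q, 25.4352/10 → 2 → C; chars QC.
Square: 17.9807/2 → 8, 5.4352/1 → 5; chars 85.
Subsquare: 1.9807/0.0833333 → 23 → x, 0.4352/0.0416667 → 10 → k; chars xk.

QC85xk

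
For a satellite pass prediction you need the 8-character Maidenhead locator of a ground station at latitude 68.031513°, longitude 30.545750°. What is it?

Add 180° to longitude and 90° to latitude: 210.54575, 158.03151.
Field: lon ⌊210.54575/20⌋ = 10 → K; lat ⌊158.03151/10⌋ = 15 → P.
Square: lon ⌊10.54575/2⌋ = 5; lat ⌊8.03151/1⌋ = 8.
Subsquare: lon ⌊0.54575/0.0833333⌋ = 6 → g; lat ⌊0.03151/0.0416667⌋ = 0 → a.
Extended square: lon ⌊0.04575/0.00833333⌋ = 5; lat ⌊0.03151/0.00416667⌋ = 7.

KP58ga57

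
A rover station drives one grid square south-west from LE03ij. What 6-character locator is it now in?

Longitude subsquare i = 8; −1 → 7 = h.
Latitude subsquare j = 9; −1 → 8 = i.

LE03hi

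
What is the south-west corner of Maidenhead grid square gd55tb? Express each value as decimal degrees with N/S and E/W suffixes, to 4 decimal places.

54.9583° S, 48.4167° W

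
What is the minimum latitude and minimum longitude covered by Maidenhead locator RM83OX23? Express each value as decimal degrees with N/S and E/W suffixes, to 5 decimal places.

Field R=17, M=12: +17·20° lon, +12·10° lat → SW at lon 160°, lat 30°.
Square 8, 3: +8·2° lon, +3·1° lat → SW at lon 176°, lat 33°.
Subsquare o=14, x=23: +14·0.0833333° lon, +23·0.0416667° lat → SW at lon 177.167°, lat 33.9583°.
Extended square 2, 3: +2·0.00833333° lon, +3·0.00416667° lat → SW at lon 177.183°, lat 33.9708°.
latitude 33.97083° N, longitude 177.18333° E.

33.97083° N, 177.18333° E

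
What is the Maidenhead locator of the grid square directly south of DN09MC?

DN09mb

Latitude subsquare c = 2; −1 → 1 = b.
The longitude characters are unchanged.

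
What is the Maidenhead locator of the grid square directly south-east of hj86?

Longitude square 8; +1 → 9.
Latitude square 6; −1 → 5.

HJ95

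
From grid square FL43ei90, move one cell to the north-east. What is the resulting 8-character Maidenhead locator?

FL43fi01

Longitude extended square 9; +1 → 10, wraps to 0, carry into subsquare.
Longitude subsquare e = 4; +1 → 5 = f.
Latitude extended square 0; +1 → 1.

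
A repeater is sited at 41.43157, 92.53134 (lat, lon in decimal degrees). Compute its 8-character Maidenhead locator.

Shift to the Maidenhead origin (180°W, 90°S): lon 272.53134, lat 131.43157.
Field (20°×10°, letters A–R): 272.53134/20 → 13 → N, 131.43157/10 → 13 → N; chars NN.
Square (2°×1°, digits 0–9): 12.53134/2 → 6, 1.43157/1 → 1; chars 61.
Subsquare (5′×2.5′, letters a–x): 0.53134/0.0833333 → 6 → g, 0.43157/0.0416667 → 10 → k; chars gk.
Extended square (30″×15″, digits 0–9): 0.03134/0.00833333 → 3, 0.01490/0.00416667 → 3; chars 33.

NN61gk33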